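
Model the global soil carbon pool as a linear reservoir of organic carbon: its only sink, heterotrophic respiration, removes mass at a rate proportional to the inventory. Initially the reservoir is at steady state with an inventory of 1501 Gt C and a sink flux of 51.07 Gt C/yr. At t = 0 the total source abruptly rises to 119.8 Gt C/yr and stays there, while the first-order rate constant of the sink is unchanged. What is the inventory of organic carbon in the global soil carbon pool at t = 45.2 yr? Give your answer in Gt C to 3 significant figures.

The sink rate constant is k = F₀/M₀ = 51.07/1501 = 0.03402 yr⁻¹.
Solving dM/dt = F₁ − kM with M(0) = M₀ gives M(t) = F₁/k + (M₀ − F₁/k)·e^(−kt).
F₁/k = 119.8/0.03402 = 3521.0 Gt C; kt = 0.03402 × 45.2 = 1.538, e^(−kt) = 0.2148.
M(45.2) = 3521.0 + (1501 − 3521.0) × 0.2148 = 3521.0 − 434.0 = 3087.1 Gt C.

3090 Gt C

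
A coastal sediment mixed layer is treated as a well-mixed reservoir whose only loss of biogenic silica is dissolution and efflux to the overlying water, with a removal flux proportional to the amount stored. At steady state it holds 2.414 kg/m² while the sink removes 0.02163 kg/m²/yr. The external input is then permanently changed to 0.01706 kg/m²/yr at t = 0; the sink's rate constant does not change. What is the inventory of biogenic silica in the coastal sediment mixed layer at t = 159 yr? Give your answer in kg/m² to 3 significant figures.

The sink rate constant is k = F₀/M₀ = 0.02163/2.414 = 0.008960 yr⁻¹.
Solving dM/dt = F₁ − kM with M(0) = M₀ gives M(t) = F₁/k + (M₀ − F₁/k)·e^(−kt).
F₁/k = 0.01706/0.008960 = 1.9040 kg/m²; kt = 0.008960 × 159 = 1.425, e^(−kt) = 0.2406.
M(159) = 1.9040 + (2.414 − 1.9040) × 0.2406 = 1.9040 + 0.1227 = 2.0267 kg/m².

2.03 kg/m²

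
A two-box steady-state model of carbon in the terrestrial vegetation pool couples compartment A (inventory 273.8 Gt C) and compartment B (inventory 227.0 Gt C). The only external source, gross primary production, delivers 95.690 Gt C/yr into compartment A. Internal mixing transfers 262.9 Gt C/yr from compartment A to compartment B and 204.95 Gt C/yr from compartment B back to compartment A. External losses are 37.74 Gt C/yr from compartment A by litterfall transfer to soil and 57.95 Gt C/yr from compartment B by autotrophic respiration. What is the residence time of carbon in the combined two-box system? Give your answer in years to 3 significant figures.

5.23 yr

Residence time in the combined system uses the total inventory and the total *external* removal — internal exchanges between the two boxes cancel.
M_total = 273.8 + 227.0 = 500.80 Gt C.
ΣF_external_out = 37.74 + 57.95 = 95.690 Gt C/yr.
τ = M_total / ΣF_ext = 500.80 / 95.690 = 5.234 yr.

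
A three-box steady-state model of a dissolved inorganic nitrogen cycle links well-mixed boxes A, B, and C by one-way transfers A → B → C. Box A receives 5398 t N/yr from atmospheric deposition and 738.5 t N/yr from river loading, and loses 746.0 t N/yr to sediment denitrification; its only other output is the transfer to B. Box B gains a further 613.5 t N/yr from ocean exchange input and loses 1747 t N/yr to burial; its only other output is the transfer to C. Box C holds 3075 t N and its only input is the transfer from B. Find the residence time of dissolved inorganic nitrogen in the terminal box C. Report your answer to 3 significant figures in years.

Box A: F(A→B) = (5398 + 738.5) − 746.0 = 5390.5 t N/yr.
Box B: F(B→C) = (5390.5 + 613.5) − 1747 = 4257.0 t N/yr.
Box C throughput = its input = 4257.0 t N/yr; τ = 3075 / 4257.0 = 0.7223 yr.

0.722 yr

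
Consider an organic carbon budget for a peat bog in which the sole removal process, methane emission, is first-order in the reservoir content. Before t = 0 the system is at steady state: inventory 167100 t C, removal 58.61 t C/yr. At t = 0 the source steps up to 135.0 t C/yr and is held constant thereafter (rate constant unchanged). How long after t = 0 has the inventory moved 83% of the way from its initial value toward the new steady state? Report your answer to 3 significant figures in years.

τ = M₀/F₀ = 167100/58.61 = 2851 yr.
The remaining gap fraction is e^(−t/τ); 83% covered ⇒ e^(−t/τ) = 0.170.
t = −τ ln(0.170) = 2851 × 1.772 = 5052 yr.

5050 yr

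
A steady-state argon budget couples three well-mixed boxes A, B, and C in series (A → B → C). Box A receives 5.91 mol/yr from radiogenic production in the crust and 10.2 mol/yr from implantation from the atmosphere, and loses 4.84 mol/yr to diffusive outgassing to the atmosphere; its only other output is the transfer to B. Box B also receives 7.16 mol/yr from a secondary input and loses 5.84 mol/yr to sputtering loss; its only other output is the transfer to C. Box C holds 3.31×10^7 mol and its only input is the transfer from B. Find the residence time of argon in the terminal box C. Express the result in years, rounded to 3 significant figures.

2.63×10^6 yr

Box A: F(A→B) = (5.91 + 10.2) − 4.84 = 11.270 mol/yr.
Box B: F(B→C) = (11.270 + 7.16) − 5.84 = 12.590 mol/yr.
Box C throughput = its input = 12.590 mol/yr; τ = 3.31×10^7 / 12.590 = 2.629×10^6 yr.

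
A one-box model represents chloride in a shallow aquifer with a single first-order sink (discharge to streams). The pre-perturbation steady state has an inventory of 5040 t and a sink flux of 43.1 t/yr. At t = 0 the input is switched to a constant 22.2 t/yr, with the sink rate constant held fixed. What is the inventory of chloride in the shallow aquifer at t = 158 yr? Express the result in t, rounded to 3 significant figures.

τ = M₀/F₀ = 5040/43.1 = 116.9 yr; rate constant k = 1/τ.
New steady state M_∞ = F₁/k = F₁·τ = 22.2 × 116.9 = 2596.0 t.
M(t) = M_∞ + (M₀ − M_∞)·e^(−t/τ); t/τ = 158/116.9 = 1.351, so e^(−t/τ) = 0.2589.
M(t) = 2596.0 + 2444 × 0.2589 = 3228.9 t.

3230 t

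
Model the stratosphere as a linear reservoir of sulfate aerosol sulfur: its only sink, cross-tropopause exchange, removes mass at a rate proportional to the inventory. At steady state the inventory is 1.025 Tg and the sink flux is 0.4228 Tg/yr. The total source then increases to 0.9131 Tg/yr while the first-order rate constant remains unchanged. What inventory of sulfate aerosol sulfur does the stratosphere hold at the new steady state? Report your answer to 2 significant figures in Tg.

2.2 Tg

Rate constant k = F/M = 0.4228 / 1.025 = 0.4125 yr⁻¹.
At the new steady state, source = k·M_new ⇒ M_new = 0.9131 / 0.4125 = 2.214 Tg.
(Equivalently M_new = M × F_new/F_old = 1.025 × 0.9131/0.4228.)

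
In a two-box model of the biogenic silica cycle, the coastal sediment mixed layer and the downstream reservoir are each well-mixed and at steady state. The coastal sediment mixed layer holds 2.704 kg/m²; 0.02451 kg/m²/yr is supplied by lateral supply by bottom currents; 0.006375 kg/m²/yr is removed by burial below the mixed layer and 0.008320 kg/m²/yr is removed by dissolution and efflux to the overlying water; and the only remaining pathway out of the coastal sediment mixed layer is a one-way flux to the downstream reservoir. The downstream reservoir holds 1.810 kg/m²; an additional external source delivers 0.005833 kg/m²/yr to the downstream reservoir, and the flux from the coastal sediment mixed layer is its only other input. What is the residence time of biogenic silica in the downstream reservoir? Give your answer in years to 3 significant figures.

116 yr

Balance the coastal sediment mixed layer: ΣF_in = 0.024510 kg/m²/yr.
Flux to the downstream reservoir = ΣF_in − (0.006375 + 0.008320) = 0.0098150 kg/m²/yr.
Total input to the downstream reservoir = 0.0098150 + 0.005833 = 0.015648 kg/m²/yr; at steady state this equals its total output.
τ = M / F = 1.810 / 0.015648 = 115.7 yr.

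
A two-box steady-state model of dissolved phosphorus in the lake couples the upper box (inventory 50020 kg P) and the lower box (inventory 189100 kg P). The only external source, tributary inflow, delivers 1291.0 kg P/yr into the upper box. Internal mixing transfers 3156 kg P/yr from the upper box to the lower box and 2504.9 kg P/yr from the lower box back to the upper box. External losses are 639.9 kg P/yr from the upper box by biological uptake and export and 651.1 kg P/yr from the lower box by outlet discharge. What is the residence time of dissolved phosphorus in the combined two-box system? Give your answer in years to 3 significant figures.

Residence time in the combined system uses the total inventory and the total *external* removal — internal exchanges between the two boxes cancel.
M_total = 50020 + 189100 = 239120 kg P.
ΣF_external_out = 639.9 + 651.1 = 1291.0 kg P/yr.
τ = M_total / ΣF_ext = 239120 / 1291.0 = 185.2 yr.

185 yr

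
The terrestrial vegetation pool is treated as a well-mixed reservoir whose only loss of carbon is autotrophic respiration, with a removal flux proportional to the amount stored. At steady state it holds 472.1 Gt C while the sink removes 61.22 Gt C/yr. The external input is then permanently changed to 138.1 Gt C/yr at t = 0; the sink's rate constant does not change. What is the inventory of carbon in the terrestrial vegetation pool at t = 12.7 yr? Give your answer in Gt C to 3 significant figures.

Residence time τ = M₀/F₀ = 7.712 yr. The eventual steady state is M_∞ = M₀·(F₁/F₀) = 472.1 × 138.1/61.22 = 1065.0 Gt C.
The anomaly ΔM(t) = M(t) − M_∞ decays as ΔM₀·e^(−t/τ) with ΔM₀ = 472.1 − 1065.0 = −592.9 Gt C.
At t = 12.7 yr, e^(−t/τ) = e^(−1.647) = 0.1926, so ΔM = −114.2 Gt C and M = 1065.0 − 114.2 = 950.75 Gt C.

951 Gt C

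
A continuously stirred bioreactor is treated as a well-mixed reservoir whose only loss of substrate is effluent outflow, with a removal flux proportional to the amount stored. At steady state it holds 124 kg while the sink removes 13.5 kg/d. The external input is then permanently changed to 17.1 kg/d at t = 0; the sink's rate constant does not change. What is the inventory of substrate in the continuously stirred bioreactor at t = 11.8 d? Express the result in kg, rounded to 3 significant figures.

148 kg

The sink rate constant is k = F₀/M₀ = 13.5/124 = 0.1089 d⁻¹.
Solving dM/dt = F₁ − kM with M(0) = M₀ gives M(t) = F₁/k + (M₀ − F₁/k)·e^(−kt).
F₁/k = 17.1/0.1089 = 157.07 kg; kt = 0.1089 × 11.8 = 1.285, e^(−kt) = 0.2767.
M(11.8) = 157.07 + (124 − 157.07) × 0.2767 = 157.07 − 9.151 = 147.92 kg.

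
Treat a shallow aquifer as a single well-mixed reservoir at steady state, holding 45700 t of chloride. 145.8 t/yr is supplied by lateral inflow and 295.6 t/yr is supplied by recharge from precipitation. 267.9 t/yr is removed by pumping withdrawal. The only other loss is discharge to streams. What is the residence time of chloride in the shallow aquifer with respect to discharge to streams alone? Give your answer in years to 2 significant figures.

260 yr

At steady state ΣF_in = ΣF_out.
ΣF_in = 145.8 + 295.6 = 441.40 t/yr.
Discharge to streams flux = ΣF_in − (267.9) = 441.40 − 267.9 = 173.5 t/yr.
τ = M / F = 45700 / 173.5 = 263.4 yr.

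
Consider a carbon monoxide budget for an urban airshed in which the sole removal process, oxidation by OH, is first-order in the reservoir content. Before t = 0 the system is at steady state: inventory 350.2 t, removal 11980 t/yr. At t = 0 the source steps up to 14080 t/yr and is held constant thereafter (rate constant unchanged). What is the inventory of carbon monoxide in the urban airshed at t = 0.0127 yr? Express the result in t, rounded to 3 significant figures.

372 t

Residence time τ = M₀/F₀ = 0.02923 yr. The eventual steady state is M_∞ = M₀·(F₁/F₀) = 350.2 × 14080/11980 = 411.59 t.
The anomaly ΔM(t) = M(t) − M_∞ decays as ΔM₀·e^(−t/τ) with ΔM₀ = 350.2 − 411.59 = −61.39 t.
At t = 0.0127 yr, e^(−t/τ) = e^(−0.4345) = 0.6476, so ΔM = −39.76 t and M = 411.59 − 39.76 = 371.83 t.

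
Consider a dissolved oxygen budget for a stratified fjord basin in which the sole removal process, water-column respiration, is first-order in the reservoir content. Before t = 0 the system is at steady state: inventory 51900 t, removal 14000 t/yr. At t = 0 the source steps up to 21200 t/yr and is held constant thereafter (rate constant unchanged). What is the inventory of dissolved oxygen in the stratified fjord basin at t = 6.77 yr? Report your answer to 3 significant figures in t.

τ = M₀/F₀ = 51900/14000 = 3.707 yr; rate constant k = 1/τ.
New steady state M_∞ = F₁/k = F₁·τ = 21200 × 3.707 = 78591 t.
M(t) = M_∞ + (M₀ − M_∞)·e^(−t/τ); t/τ = 6.77/3.707 = 1.826, so e^(−t/τ) = 0.1610.
M(t) = 78591 − 26690 × 0.1610 = 74293 t.

74300 t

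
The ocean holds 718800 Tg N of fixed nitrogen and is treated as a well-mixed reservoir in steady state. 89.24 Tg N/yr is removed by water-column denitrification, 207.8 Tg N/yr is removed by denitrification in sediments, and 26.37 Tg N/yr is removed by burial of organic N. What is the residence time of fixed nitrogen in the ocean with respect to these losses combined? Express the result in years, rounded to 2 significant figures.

Total removal = 89.24 + 207.8 + 26.37 = 323.41 Tg N/yr.
τ = M / ΣF_out = 718800 / 323.41 = 2223 yr.

2200 yr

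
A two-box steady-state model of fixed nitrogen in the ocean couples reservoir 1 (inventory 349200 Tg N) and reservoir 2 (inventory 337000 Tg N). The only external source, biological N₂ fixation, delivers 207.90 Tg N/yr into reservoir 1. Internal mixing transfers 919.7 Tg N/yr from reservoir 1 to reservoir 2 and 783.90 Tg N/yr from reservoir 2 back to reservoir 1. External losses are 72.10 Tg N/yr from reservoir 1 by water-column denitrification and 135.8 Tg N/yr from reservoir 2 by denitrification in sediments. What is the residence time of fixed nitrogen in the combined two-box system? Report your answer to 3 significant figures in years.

Residence time in the combined system uses the total inventory and the total *external* removal — internal exchanges between the two boxes cancel.
M_total = 349200 + 337000 = 686200 Tg N.
ΣF_external_out = 72.10 + 135.8 = 207.90 Tg N/yr.
τ = M_total / ΣF_ext = 686200 / 207.90 = 3301 yr.

3300 yr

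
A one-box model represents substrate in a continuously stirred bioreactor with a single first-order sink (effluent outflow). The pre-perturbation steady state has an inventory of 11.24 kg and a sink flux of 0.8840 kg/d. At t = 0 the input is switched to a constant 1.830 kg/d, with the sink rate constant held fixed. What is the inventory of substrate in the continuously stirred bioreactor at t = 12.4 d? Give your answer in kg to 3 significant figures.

18.7 kg

The sink rate constant is k = F₀/M₀ = 0.8840/11.24 = 0.07865 d⁻¹.
Solving dM/dt = F₁ − kM with M(0) = M₀ gives M(t) = F₁/k + (M₀ − F₁/k)·e^(−kt).
F₁/k = 1.830/0.07865 = 23.268 kg; kt = 0.07865 × 12.4 = 0.9752, e^(−kt) = 0.3771.
M(12.4) = 23.268 + (11.24 − 23.268) × 0.3771 = 23.268 − 4.536 = 18.732 kg.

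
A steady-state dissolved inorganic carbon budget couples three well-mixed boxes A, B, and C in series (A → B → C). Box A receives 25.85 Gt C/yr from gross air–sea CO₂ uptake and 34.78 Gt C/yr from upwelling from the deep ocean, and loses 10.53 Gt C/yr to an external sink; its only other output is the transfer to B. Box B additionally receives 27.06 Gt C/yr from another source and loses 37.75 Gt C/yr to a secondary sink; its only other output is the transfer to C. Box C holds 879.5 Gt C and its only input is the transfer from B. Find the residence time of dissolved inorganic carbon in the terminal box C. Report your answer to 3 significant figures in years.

22.3 yr

Box A: F(A→B) = (25.85 + 34.78) − 10.53 = 50.100 Gt C/yr.
Box B: F(B→C) = (50.100 + 27.06) − 37.75 = 39.410 Gt C/yr.
Box C throughput = its input = 39.410 Gt C/yr; τ = 879.5 / 39.410 = 22.32 yr.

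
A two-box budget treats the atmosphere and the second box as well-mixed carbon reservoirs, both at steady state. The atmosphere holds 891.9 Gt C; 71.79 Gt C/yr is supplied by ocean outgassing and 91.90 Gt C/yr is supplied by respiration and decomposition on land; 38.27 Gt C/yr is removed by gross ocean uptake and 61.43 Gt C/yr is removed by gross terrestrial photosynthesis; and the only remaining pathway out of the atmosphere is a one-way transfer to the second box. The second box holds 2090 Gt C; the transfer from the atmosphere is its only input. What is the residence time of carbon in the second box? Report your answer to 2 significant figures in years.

33 yr

Balance the atmosphere: ΣF_in = 71.79 + 91.90 = 163.69 Gt C/yr.
Transfer to the second box = ΣF_in − (38.27 + 61.43) = 63.990 Gt C/yr.
At steady state the output of the second box equals its input, 63.990 Gt C/yr.
τ = M / F = 2090 / 63.990 = 32.66 yr.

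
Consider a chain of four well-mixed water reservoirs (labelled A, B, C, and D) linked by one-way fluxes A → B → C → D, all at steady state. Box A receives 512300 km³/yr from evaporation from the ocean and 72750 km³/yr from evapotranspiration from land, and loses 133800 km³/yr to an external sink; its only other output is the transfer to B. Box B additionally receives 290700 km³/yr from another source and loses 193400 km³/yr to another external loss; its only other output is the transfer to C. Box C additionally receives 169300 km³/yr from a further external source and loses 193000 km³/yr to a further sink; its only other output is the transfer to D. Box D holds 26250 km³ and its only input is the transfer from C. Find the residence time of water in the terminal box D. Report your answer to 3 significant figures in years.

Box A: F(A→B) = (512300 + 72750) − 133800 = 451250 km³/yr.
Box B: F(B→C) = (451250 + 290700) − 193400 = 548550 km³/yr.
Box C: F(C→D) = (548550 + 169300) − 193000 = 524850 km³/yr.
Box D throughput = its input = 524850 km³/yr; τ = 26250 / 524850 = 0.05001 yr.

0.0500 yr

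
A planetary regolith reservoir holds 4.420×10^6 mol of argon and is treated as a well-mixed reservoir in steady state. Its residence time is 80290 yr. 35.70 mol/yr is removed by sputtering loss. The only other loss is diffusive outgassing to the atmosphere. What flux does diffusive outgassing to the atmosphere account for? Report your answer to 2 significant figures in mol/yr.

Total removal F = M/τ = 4.420×10^6 / 80290 = 55.05 mol/yr.
Diffusive outgassing to the atmosphere = F − (35.70) = 55.05 − 35.70 = 19.35 mol/yr.

19 mol/yr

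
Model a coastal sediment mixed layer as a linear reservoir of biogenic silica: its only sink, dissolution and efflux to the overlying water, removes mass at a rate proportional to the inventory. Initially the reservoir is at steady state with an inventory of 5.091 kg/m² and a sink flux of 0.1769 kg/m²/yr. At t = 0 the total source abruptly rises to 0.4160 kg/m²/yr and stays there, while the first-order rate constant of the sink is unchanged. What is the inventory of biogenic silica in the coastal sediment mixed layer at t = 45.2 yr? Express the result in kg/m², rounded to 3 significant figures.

τ = M₀/F₀ = 5.091/0.1769 = 28.78 yr; rate constant k = 1/τ.
New steady state M_∞ = F₁/k = F₁·τ = 0.4160 × 28.78 = 11.972 kg/m².
M(t) = M_∞ + (M₀ − M_∞)·e^(−t/τ); t/τ = 45.2/28.78 = 1.571, so e^(−t/τ) = 0.2079.
M(t) = 11.972 − 6.881 × 0.2079 = 10.541 kg/m².

10.5 kg/m²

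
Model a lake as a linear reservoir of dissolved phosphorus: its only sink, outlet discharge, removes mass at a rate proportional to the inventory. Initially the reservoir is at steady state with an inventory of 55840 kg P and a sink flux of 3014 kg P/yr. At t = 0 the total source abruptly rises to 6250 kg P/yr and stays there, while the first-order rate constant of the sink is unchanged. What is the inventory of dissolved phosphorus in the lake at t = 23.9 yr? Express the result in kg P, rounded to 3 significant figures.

99300 kg P

Residence time τ = M₀/F₀ = 18.53 yr. The eventual steady state is M_∞ = M₀·(F₁/F₀) = 55840 × 6250/3014 = 115790 kg P.
The anomaly ΔM(t) = M(t) − M_∞ decays as ΔM₀·e^(−t/τ) with ΔM₀ = 55840 − 115790 = −59950 kg P.
At t = 23.9 yr, e^(−t/τ) = e^(−1.290) = 0.2753, so ΔM = −16500 kg P and M = 115790 − 16500 = 99290 kg P.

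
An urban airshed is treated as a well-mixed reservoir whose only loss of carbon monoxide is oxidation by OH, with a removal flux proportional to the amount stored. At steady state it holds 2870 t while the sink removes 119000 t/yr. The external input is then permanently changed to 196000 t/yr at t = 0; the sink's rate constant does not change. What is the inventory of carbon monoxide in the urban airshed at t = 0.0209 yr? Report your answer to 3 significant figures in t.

τ = M₀/F₀ = 2870/119000 = 0.02412 yr; rate constant k = 1/τ.
New steady state M_∞ = F₁/k = F₁·τ = 196000 × 0.02412 = 4727.1 t.
M(t) = M_∞ + (M₀ − M_∞)·e^(−t/τ); t/τ = 0.0209/0.02412 = 0.8666, so e^(−t/τ) = 0.4204.
M(t) = 4727.1 − 1857 × 0.4204 = 3946.4 t.

3950 t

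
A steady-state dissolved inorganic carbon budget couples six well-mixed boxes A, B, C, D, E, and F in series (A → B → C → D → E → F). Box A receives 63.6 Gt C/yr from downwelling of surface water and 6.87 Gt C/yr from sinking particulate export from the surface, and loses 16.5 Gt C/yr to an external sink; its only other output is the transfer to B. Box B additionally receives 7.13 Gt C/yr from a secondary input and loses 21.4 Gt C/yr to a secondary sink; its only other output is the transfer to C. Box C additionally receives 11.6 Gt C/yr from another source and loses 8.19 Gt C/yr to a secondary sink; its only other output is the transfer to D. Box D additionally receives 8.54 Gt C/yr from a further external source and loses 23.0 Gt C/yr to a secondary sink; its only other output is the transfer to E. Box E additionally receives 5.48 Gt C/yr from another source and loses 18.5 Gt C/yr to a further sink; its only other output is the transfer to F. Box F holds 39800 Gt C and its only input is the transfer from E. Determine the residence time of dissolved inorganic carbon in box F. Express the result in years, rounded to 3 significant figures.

2550 yr

Box A: F(A→B) = (63.6 + 6.87) − 16.5 = 53.970 Gt C/yr.
Box B: F(B→C) = (53.970 + 7.13) − 21.4 = 39.700 Gt C/yr.
Box C: F(C→D) = (39.700 + 11.6) − 8.19 = 43.110 Gt C/yr.
Box D: F(D→E) = (43.110 + 8.54) − 23.0 = 28.650 Gt C/yr.
Box E: F(E→F) = (28.650 + 5.48) − 18.5 = 15.630 Gt C/yr.
Box F throughput = its input = 15.630 Gt C/yr; τ = 39800 / 15.630 = 2546 yr.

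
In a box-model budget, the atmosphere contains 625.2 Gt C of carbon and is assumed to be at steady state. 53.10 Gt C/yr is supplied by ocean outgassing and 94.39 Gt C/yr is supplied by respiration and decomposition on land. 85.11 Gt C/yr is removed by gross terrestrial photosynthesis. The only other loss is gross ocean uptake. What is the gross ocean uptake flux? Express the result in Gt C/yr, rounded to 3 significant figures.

62.4 Gt C/yr

At steady state ΣF_in = ΣF_out.
ΣF_in = 53.10 + 94.39 = 147.49 Gt C/yr.
Gross ocean uptake flux = ΣF_in − (85.11) = 147.49 − 85.11 = 62.38 Gt C/yr.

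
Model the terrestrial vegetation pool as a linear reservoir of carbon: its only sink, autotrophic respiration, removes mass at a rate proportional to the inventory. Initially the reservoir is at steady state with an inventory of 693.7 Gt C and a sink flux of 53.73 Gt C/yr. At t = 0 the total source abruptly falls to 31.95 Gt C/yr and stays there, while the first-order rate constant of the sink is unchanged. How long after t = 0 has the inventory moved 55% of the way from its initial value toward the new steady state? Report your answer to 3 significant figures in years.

10.3 yr

τ = M₀/F₀ = 693.7/53.73 = 12.91 yr.
The remaining gap fraction is e^(−t/τ); 55% covered ⇒ e^(−t/τ) = 0.450.
t = −τ ln(0.450) = 12.91 × 0.7985 = 10.31 yr.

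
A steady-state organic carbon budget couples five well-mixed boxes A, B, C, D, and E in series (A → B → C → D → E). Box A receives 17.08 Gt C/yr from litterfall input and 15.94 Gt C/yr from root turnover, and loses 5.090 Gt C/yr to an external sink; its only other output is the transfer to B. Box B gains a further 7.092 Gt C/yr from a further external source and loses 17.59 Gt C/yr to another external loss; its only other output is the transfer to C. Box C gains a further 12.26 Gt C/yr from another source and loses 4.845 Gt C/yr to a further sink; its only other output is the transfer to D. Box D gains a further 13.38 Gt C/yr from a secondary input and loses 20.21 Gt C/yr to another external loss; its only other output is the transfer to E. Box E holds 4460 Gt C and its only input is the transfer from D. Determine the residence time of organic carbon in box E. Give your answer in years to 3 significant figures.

248 yr

Box A: F(A→B) = (17.08 + 15.94) − 5.090 = 27.930 Gt C/yr.
Box B: F(B→C) = (27.930 + 7.092) − 17.59 = 17.432 Gt C/yr.
Box C: F(C→D) = (17.432 + 12.26) − 4.845 = 24.847 Gt C/yr.
Box D: F(D→E) = (24.847 + 13.38) − 20.21 = 18.017 Gt C/yr.
Box E throughput = its input = 18.017 Gt C/yr; τ = 4460 / 18.017 = 247.5 yr.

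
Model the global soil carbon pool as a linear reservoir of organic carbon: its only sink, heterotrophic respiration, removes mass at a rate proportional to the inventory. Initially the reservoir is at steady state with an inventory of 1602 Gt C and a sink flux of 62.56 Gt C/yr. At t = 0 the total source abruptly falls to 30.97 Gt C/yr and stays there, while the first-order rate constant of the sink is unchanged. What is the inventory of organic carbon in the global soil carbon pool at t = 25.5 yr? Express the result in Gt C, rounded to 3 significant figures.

Residence time τ = M₀/F₀ = 25.61 yr. The eventual steady state is M_∞ = M₀·(F₁/F₀) = 1602 × 30.97/62.56 = 793.06 Gt C.
The anomaly ΔM(t) = M(t) − M_∞ decays as ΔM₀·e^(−t/τ) with ΔM₀ = 1602 − 793.06 = 808.9 Gt C.
At t = 25.5 yr, e^(−t/τ) = e^(−0.9958) = 0.3694, so ΔM = 298.8 Gt C and M = 793.06 + 298.8 = 1091.9 Gt C.

1090 Gt C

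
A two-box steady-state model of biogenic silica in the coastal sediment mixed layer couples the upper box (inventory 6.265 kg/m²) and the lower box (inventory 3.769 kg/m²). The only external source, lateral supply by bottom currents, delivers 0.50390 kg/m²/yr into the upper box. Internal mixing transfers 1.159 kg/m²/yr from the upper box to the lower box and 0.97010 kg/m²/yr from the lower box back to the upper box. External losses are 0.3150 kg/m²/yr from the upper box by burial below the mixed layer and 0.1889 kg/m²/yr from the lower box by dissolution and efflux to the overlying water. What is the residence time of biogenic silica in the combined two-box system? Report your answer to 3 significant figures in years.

19.9 yr

For the system as a whole, the A↔B exchange is internal and contributes nothing to the throughput; only the external sinks remove mass.
M_total = 6.265 + 3.769 = 10.034 kg/m².
ΣF_external_out = 0.3150 + 0.1889 = 0.50390 kg/m²/yr.
τ = M_total / ΣF_ext = 10.034 / 0.50390 = 19.91 yr.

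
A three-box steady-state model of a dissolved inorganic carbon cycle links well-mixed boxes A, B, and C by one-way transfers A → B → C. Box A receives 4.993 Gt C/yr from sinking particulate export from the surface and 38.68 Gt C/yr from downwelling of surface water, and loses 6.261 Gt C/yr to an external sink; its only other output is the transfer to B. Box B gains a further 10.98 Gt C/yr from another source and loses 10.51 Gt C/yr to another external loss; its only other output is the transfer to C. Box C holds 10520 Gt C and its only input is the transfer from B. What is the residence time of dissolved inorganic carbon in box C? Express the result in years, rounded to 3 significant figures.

278 yr

Box A: F(A→B) = (4.993 + 38.68) − 6.261 = 37.412 Gt C/yr.
Box B: F(B→C) = (37.412 + 10.98) − 10.51 = 37.882 Gt C/yr.
Box C throughput = its input = 37.882 Gt C/yr; τ = 10520 / 37.882 = 277.7 yr.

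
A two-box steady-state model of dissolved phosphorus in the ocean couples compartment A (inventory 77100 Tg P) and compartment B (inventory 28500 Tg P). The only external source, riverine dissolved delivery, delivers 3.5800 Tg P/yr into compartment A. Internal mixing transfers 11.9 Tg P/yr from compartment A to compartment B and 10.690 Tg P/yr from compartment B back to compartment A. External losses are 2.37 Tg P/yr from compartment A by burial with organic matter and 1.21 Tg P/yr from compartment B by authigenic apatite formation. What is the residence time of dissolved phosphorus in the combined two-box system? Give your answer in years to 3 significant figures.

29500 yr

Residence time in the combined system uses the total inventory and the total *external* removal — internal exchanges between the two boxes cancel.
M_total = 77100 + 28500 = 105600 Tg P.
ΣF_external_out = 2.37 + 1.21 = 3.5800 Tg P/yr.
τ = M_total / ΣF_ext = 105600 / 3.5800 = 29500 yr.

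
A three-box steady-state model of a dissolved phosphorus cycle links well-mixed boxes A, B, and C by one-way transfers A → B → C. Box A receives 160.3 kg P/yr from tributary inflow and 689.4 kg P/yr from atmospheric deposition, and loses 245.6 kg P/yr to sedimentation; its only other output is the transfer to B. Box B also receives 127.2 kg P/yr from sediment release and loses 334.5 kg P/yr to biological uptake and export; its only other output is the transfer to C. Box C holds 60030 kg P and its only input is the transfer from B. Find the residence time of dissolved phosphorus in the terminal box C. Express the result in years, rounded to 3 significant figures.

Box A: F(A→B) = (160.3 + 689.4) − 245.6 = 604.10 kg P/yr.
Box B: F(B→C) = (604.10 + 127.2) − 334.5 = 396.80 kg P/yr.
Box C throughput = its input = 396.80 kg P/yr; τ = 60030 / 396.80 = 151.3 yr.

151 yr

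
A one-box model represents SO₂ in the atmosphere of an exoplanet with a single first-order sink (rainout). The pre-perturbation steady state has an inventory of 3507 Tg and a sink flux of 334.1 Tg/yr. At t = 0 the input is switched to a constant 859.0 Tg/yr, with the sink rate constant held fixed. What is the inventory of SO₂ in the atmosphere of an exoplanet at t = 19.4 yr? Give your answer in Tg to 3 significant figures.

Residence time τ = M₀/F₀ = 10.50 yr. The eventual steady state is M_∞ = M₀·(F₁/F₀) = 3507 × 859.0/334.1 = 9016.8 Tg.
The anomaly ΔM(t) = M(t) − M_∞ decays as ΔM₀·e^(−t/τ) with ΔM₀ = 3507 − 9016.8 = −5510 Tg.
At t = 19.4 yr, e^(−t/τ) = e^(−1.848) = 0.1575, so ΔM = −867.9 Tg and M = 9016.8 − 867.9 = 8148.9 Tg.

8150 Tg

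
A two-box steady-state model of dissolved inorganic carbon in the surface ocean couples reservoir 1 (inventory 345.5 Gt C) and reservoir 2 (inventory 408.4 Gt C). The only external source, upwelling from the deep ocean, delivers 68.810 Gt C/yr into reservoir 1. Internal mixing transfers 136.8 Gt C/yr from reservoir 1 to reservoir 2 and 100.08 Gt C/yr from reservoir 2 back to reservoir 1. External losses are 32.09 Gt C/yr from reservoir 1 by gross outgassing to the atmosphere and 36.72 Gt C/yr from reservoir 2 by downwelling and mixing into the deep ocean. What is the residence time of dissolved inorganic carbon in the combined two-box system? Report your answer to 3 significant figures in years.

Residence time in the combined system uses the total inventory and the total *external* removal — internal exchanges between the two boxes cancel.
M_total = 345.5 + 408.4 = 753.90 Gt C.
ΣF_external_out = 32.09 + 36.72 = 68.810 Gt C/yr.
τ = M_total / ΣF_ext = 753.90 / 68.810 = 10.96 yr.

11.0 yr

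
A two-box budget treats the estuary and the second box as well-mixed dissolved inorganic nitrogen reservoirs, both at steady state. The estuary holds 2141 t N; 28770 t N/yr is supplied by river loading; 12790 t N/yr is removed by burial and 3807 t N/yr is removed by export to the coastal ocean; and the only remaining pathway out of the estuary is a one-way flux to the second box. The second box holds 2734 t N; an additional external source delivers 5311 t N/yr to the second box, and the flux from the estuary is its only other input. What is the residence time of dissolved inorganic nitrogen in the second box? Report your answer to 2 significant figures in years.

0.16 yr

Balance the estuary: ΣF_in = 28770 t N/yr.
Flux to the second box = ΣF_in − (12790 + 3807) = 12173 t N/yr.
Total input to the second box = 12173 + 5311 = 17484 t N/yr; at steady state this equals its total output.
τ = M / F = 2734 / 17484 = 0.1564 yr.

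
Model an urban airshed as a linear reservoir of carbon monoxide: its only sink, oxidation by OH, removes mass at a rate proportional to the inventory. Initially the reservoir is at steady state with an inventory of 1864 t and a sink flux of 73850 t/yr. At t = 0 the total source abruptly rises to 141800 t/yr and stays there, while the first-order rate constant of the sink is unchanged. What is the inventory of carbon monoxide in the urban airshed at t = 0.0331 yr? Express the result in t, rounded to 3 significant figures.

The sink rate constant is k = F₀/M₀ = 73850/1864 = 39.62 yr⁻¹.
Solving dM/dt = F₁ − kM with M(0) = M₀ gives M(t) = F₁/k + (M₀ − F₁/k)·e^(−kt).
F₁/k = 141800/39.62 = 3579.1 t; kt = 39.62 × 0.0331 = 1.311, e^(−kt) = 0.2694.
M(0.0331) = 3579.1 + (1864 − 3579.1) × 0.2694 = 3579.1 − 462.1 = 3117.0 t.

3120 t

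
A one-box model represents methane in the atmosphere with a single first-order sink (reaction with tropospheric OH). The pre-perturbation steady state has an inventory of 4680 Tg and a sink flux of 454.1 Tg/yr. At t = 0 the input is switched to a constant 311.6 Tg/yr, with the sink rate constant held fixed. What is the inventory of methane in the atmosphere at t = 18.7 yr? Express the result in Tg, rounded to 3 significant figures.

Residence time τ = M₀/F₀ = 10.31 yr. The eventual steady state is M_∞ = M₀·(F₁/F₀) = 4680 × 311.6/454.1 = 3211.4 Tg.
The anomaly ΔM(t) = M(t) − M_∞ decays as ΔM₀·e^(−t/τ) with ΔM₀ = 4680 − 3211.4 = 1469 Tg.
At t = 18.7 yr, e^(−t/τ) = e^(−1.814) = 0.1629, so ΔM = 239.3 Tg and M = 3211.4 + 239.3 = 3450.7 Tg.

3450 Tg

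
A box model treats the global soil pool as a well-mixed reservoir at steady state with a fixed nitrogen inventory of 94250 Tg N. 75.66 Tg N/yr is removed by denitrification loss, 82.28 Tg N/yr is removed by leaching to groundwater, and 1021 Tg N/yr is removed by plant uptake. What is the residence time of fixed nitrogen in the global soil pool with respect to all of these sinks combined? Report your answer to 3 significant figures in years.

79.9 yr

Total removal flux = 75.66 + 82.28 + 1021 = 1178.9 Tg N/yr.
τ = M / ΣF_out = 94250 / 1178.9 = 79.94 yr.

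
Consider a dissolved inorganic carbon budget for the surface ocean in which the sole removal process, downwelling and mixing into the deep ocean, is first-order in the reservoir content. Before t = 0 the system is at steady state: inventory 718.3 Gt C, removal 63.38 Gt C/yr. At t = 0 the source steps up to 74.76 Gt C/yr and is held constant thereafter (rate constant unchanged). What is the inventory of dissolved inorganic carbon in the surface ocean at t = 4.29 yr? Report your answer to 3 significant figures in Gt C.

759 Gt C

τ = M₀/F₀ = 718.3/63.38 = 11.33 yr; rate constant k = 1/τ.
New steady state M_∞ = F₁/k = F₁·τ = 74.76 × 11.33 = 847.27 Gt C.
M(t) = M_∞ + (M₀ − M_∞)·e^(−t/τ); t/τ = 4.29/11.33 = 0.3785, so e^(−t/τ) = 0.6849.
M(t) = 847.27 − 129.0 × 0.6849 = 758.94 Gt C.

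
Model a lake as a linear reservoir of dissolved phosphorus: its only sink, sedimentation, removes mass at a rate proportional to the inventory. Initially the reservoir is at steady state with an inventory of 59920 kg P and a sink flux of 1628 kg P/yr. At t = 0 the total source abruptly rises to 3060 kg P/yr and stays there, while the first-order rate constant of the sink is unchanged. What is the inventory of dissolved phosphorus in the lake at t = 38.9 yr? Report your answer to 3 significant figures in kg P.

94300 kg P

Residence time τ = M₀/F₀ = 36.81 yr. The eventual steady state is M_∞ = M₀·(F₁/F₀) = 59920 × 3060/1628 = 112630 kg P.
The anomaly ΔM(t) = M(t) − M_∞ decays as ΔM₀·e^(−t/τ) with ΔM₀ = 59920 − 112630 = −52710 kg P.
At t = 38.9 yr, e^(−t/τ) = e^(−1.057) = 0.3475, so ΔM = −18320 kg P and M = 112630 − 18320 = 94309 kg P.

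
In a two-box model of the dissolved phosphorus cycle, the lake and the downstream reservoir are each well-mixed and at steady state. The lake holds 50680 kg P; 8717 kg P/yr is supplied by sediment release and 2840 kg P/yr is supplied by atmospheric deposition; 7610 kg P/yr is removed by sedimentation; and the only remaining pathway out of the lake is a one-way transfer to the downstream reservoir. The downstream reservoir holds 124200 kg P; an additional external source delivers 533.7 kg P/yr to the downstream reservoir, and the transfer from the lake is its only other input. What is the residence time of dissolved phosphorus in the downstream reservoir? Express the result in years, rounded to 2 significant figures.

Balance the lake: ΣF_in = 8717 + 2840 = 11557 kg P/yr.
Transfer to the downstream reservoir = ΣF_in − (7610) = 3947.0 kg P/yr.
Total input to the downstream reservoir = 3947.0 + 533.7 = 4480.7 kg P/yr; at steady state this equals its total output.
τ = M / F = 124200 / 4480.7 = 27.72 yr.

28 yr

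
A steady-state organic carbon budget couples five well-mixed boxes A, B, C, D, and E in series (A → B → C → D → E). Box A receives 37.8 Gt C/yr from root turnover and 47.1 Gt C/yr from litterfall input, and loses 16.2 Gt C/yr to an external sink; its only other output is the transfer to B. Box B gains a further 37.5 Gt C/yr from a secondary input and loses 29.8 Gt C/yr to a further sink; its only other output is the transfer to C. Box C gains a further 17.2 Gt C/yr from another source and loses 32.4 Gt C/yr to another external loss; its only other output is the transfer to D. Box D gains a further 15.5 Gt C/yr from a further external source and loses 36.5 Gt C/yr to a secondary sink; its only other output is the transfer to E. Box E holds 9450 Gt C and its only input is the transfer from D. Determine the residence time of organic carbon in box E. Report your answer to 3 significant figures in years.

Box A: F(A→B) = (37.8 + 47.1) − 16.2 = 68.700 Gt C/yr.
Box B: F(B→C) = (68.700 + 37.5) − 29.8 = 76.400 Gt C/yr.
Box C: F(C→D) = (76.400 + 17.2) − 32.4 = 61.200 Gt C/yr.
Box D: F(D→E) = (61.200 + 15.5) − 36.5 = 40.200 Gt C/yr.
Box E throughput = its input = 40.200 Gt C/yr; τ = 9450 / 40.200 = 235.1 yr.

235 yr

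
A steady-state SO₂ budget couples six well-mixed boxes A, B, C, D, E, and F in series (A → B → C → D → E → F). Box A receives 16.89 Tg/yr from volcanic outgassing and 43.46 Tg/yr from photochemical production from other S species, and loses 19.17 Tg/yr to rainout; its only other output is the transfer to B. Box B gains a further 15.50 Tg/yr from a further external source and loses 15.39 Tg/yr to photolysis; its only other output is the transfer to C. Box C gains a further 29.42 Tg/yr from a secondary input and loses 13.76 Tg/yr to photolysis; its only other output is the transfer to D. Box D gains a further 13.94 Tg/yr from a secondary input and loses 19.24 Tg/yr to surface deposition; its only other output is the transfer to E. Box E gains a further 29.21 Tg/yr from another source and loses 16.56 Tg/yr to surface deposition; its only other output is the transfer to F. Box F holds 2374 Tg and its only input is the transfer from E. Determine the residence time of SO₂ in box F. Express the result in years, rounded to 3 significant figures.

36.9 yr

Box A: F(A→B) = (16.89 + 43.46) − 19.17 = 41.180 Tg/yr.
Box B: F(B→C) = (41.180 + 15.50) − 15.39 = 41.290 Tg/yr.
Box C: F(C→D) = (41.290 + 29.42) − 13.76 = 56.950 Tg/yr.
Box D: F(D→E) = (56.950 + 13.94) − 19.24 = 51.650 Tg/yr.
Box E: F(E→F) = (51.650 + 29.21) − 16.56 = 64.300 Tg/yr.
Box F throughput = its input = 64.300 Tg/yr; τ = 2374 / 64.300 = 36.92 yr.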